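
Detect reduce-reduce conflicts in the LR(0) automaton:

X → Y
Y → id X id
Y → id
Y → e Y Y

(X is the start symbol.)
A reduce-reduce conflict occurs when an LR(0) state has two complete items [A → α .] and [B → β .] — both call for a reduction, and with no lookahead the parser cannot choose between them.

Augment with X' → X and build the canonical LR(0) collection (I0 = CLOSURE({[X' → . X]}), then GOTO on every symbol after a dot until no new states appear). It has 9 states:
  I0: { [X → . Y], [X' → . X], [Y → . e Y Y], [Y → . id X id], [Y → . id] }  — shift
  I1: { [X' → X .] }  — accept
  I2: { [X → Y .] }  — reduce
  I3: { [Y → . e Y Y], [Y → . id X id], [Y → . id], [Y → e . Y Y] }  — shift
  I4: { [X → . Y], [Y → . e Y Y], [Y → . id X id], [Y → . id], [Y → id . X id], [Y → id .] }  — shift, reduce
  I5: { [Y → id X . id] }  — shift
  I6: { [Y → id X id .] }  — reduce
  I7: { [Y → . e Y Y], [Y → . id X id], [Y → . id], [Y → e Y . Y] }  — shift
  I8: { [Y → e Y Y .] }  — reduce

No state contains more than one complete item.

Answer: No reduce-reduce conflicts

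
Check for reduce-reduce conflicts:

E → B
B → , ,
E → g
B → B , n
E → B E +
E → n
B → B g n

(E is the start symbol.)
No reduce-reduce conflicts

A reduce-reduce conflict occurs when an LR(0) state has two complete items [A → α .] and [B → β .] — both call for a reduction, and with no lookahead the parser cannot choose between them.

Augment with E' → E and build the canonical LR(0) collection (I0 = CLOSURE({[E' → . E]}), then GOTO on every symbol after a dot until no new states appear). It has 13 states:
  I0: { [B → . , ,], [B → . B , n], [B → . B g n], [E → . B E +], [E → . B], [E → . g], [E → . n], [E' → . E] }  — shift
  I1: { [B → , . ,] }  — shift
  I2: { [B → . , ,], [B → . B , n], [B → . B g n], [B → B . , n], [B → B . g n], [E → . B E +], [E → . B], [E → . g], [E → . n], [E → B . E +], [E → B .] }  — shift, reduce
  I3: { [E' → E .] }  — accept
  I4: { [E → g .] }  — reduce
  I5: { [E → n .] }  — reduce
  I6: { [B → , . ,], [B → B , . n] }  — shift
  I7: { [E → B E . +] }  — shift
  I8: { [B → B g . n], [E → g .] }  — shift, reduce
  I9: { [B → B g n .] }  — reduce
  I10: { [E → B E + .] }  — reduce
  I11: { [B → , , .] }  — reduce
  I12: { [B → B , n .] }  — reduce

No state contains more than one complete item.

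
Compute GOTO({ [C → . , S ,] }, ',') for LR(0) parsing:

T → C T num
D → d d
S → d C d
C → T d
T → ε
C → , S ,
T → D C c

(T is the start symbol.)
GOTO(I, ',') = CLOSURE({ [A → αX.β] : [A → α.Xβ] ∈ I, X = ',' })

Items with dot before ',', with the dot advanced:
  [C → . , S ,] → [C → , . S ,]
Closure of the advanced items:
  [C → , . S ,] has the dot before S: add [S → . d C d]

GOTO = { [C → , . S ,], [S → . d C d] }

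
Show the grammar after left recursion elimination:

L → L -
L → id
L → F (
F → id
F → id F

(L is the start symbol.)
L → id L'
L → F ( L'
L' → - L'
L' → ε
F → id
F → id F

L is directly left-recursive. The standard transformation for
  A → A α₁ | ... | A α_m | β₁ | ... | β_n
is
  A  → β₁ A' | ... | β_n A'
  A' → α₁ A' | ... | α_m A' | ε

L → id becomes L → id L'
L → F ( becomes L → F ( L'
L → L - becomes L' → - L'
Add L' → ε

Productions for other non-terminals are unchanged:
  F → id
  F → id F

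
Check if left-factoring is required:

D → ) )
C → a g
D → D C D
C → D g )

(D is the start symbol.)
No, left-factoring is not needed

Left-factoring is needed when two productions for the same non-terminal
share a common prefix on the right-hand side.

Productions for D:
  D → ) )
  D → D C D
Productions for C:
  C → a g
  C → D g )

No common prefixes found.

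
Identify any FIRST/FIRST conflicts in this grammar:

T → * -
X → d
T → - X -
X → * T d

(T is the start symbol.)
A FIRST/FIRST conflict occurs when two productions N → α and N → β for the same non-terminal have FIRST(α) ∩ FIRST(β) ≠ ∅ (with ε ∈ FIRST of a nullable right-hand side, so two nullable alternatives also conflict).

Productions for T:
  T → * -: FIRST = { '*' }
  T → - X -: FIRST = { '-' }
Productions for X:
  X → d: FIRST = { 'd' }
  X → * T d: FIRST = { '*' }

All alternatives of each non-terminal have pairwise disjoint FIRST sets.

Answer: No FIRST/FIRST conflicts.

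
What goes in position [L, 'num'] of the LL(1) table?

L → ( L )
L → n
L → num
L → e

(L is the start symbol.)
To find M[L, 'num'], we find productions for L where 'num' is in the predict set (PREDICT(N → α) = (FIRST(α) \ {ε}) ∪ (FOLLOW(N) if α ⇒* ε)).

L → ( L ): PREDICT = { '(' }
L → n: PREDICT = { 'n' }
L → num: PREDICT = { 'num' }
  'num' is in predict set, so this production goes in M[L, 'num']
L → e: PREDICT = { 'e' }

M[L, 'num'] = L → num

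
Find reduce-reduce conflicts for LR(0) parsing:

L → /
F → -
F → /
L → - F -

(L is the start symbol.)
No reduce-reduce conflicts

Augment with L' → L and build the canonical LR(0) collection (I0 = CLOSURE({[L' → . L]}), then GOTO on every symbol after a dot until no new states appear). It has 8 states:
  I0: { [L → . - F -], [L → . /], [L' → . L] }  — shift
  I1: { [F → . -], [F → . /], [L → - . F -] }  — shift
  I2: { [L → / .] }  — reduce
  I3: { [L' → L .] }  — accept
  I4: { [F → - .] }  — reduce
  I5: { [F → / .] }  — reduce
  I6: { [L → - F . -] }  — shift
  I7: { [L → - F - .] }  — reduce

No state contains more than one complete item.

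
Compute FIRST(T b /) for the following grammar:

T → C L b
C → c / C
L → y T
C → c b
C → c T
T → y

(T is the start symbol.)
FIRST sets of the non-terminals involved (from the grammar, by fixed-point iteration):
  FIRST(T) = { 'c', 'y' }

To compute FIRST(T b /), process the symbols left to right:
Symbol T is a non-terminal. Add FIRST(T) \ {ε} = { 'c', 'y' }
T is not nullable (ε ∉ FIRST(T)), so stop here.
FIRST(T b /) = { 'c', 'y' }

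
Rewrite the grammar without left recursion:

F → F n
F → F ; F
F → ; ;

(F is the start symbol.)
F is directly left-recursive. The standard transformation for
  A → A α₁ | ... | A α_m | β₁ | ... | β_n
is
  A  → β₁ A' | ... | β_n A'
  A' → α₁ A' | ... | α_m A' | ε

F → ; ; becomes F → ; ; F'
F → F n becomes F' → n F'
F → F ; F becomes F' → ; F F'
Add F' → ε

Resulting grammar:
F → ; ; F'
F' → n F'
F' → ; F F'
F' → ε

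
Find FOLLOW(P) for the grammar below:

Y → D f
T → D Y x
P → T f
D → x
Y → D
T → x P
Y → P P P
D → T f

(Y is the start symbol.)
To compute FOLLOW(P), find every occurrence of P on a right-hand side N → α P β: add FIRST(β) \ {ε}, and if β is empty or nullable also add FOLLOW(N). Iterate to a fixed point.

In T → x P: P is at the end, add FOLLOW(T)
In Y → P P P: P is followed by P P, add FIRST(P P) \ {ε} = { 'x' }
In Y → P P P: P is followed by P, add FIRST(P) \ {ε} = { 'x' }
In Y → P P P: P is at the end, add FOLLOW(Y)

The FOLLOW sets referred to above (computed the same way, to a fixed point):
  FOLLOW(T) = { 'f' }
  FOLLOW(Y) = { $, 'x' }

Taking the union: FOLLOW(P) = { $, 'f', 'x' }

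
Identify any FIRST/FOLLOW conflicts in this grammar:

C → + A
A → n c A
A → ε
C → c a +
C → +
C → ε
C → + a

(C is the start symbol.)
Nullable non-terminals: A, C.

A: nullable alternative(s) A → ε; FOLLOW(A) = { $ }
  A → n c A: FIRST \ {ε} = { 'n' } — disjoint from FOLLOW(A)
  A → ε: FIRST \ {ε} = { } — this is the only nullable alternative, skip

C: nullable alternative(s) C → ε; FOLLOW(C) = { $ }
  C → + A: FIRST \ {ε} = { '+' } — disjoint from FOLLOW(C)
  C → c a +: FIRST \ {ε} = { 'c' } — disjoint from FOLLOW(C)
  C → +: FIRST \ {ε} = { '+' } — disjoint from FOLLOW(C)
  C → ε: FIRST \ {ε} = { } — this is the only nullable alternative, skip
  C → + a: FIRST \ {ε} = { '+' } — disjoint from FOLLOW(C)

No FIRST/FOLLOW conflicts found.

Answer: No FIRST/FOLLOW conflicts.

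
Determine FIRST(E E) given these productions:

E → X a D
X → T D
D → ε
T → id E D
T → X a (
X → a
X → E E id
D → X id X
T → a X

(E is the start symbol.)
FIRST sets of the non-terminals involved (from the grammar, by fixed-point iteration):
  FIRST(E) = { 'a', 'id' }

To compute FIRST(E E), process the symbols left to right:
Symbol E is a non-terminal. Add FIRST(E) \ {ε} = { 'a', 'id' }
E is not nullable (ε ∉ FIRST(E)), so stop here.
FIRST(E E) = { 'a', 'id' }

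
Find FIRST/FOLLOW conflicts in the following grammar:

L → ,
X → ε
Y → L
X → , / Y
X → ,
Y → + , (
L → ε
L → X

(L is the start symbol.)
No FIRST/FOLLOW conflicts.

A FIRST/FOLLOW conflict occurs when a non-terminal N has a nullable alternative N → β (β ⇒* ε) and another alternative N → α with FIRST(α) ∩ FOLLOW(N) ≠ ∅: on such a lookahead the parser cannot decide between expanding α and letting N vanish via β.

Nullable non-terminals: L, X, Y.
FIRST sets used below: FIRST(X) = { ',', ε }, FIRST(L) = { ',', ε }

L: nullable alternative(s) L → ε, L → X; FOLLOW(L) = { $ }
  L → ,: FIRST \ {ε} = { ',' } — disjoint from FOLLOW(L)
  L → ε: FIRST \ {ε} = { } — disjoint from FOLLOW(L)
  L → X: FIRST \ {ε} = { ',' } — disjoint from FOLLOW(L)

X: nullable alternative(s) X → ε; FOLLOW(X) = { $ }
  X → ε: FIRST \ {ε} = { } — this is the only nullable alternative, skip
  X → , / Y: FIRST \ {ε} = { ',' } — disjoint from FOLLOW(X)
  X → ,: FIRST \ {ε} = { ',' } — disjoint from FOLLOW(X)

Y: nullable alternative(s) Y → L; FOLLOW(Y) = { $ }
  Y → L: FIRST \ {ε} = { ',' } — this is the only nullable alternative, skip
  Y → + , (: FIRST \ {ε} = { '+' } — disjoint from FOLLOW(Y)

No FIRST/FOLLOW conflicts found.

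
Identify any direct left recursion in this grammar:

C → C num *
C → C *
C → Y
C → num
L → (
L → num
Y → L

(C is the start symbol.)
Yes, C is left-recursive

Direct left recursion occurs when N → N α for some non-terminal N (the right-hand side begins with the left-hand side itself).

C → C num *: LEFT RECURSIVE (starts with C)
C → C *: LEFT RECURSIVE (starts with C)
C → Y: starts with Y
C → num: starts with num
L → (: starts with '('
L → num: starts with num
Y → L: starts with L

The grammar has direct left recursion on: C.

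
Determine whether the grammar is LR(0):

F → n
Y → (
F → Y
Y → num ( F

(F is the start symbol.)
A grammar is LR(0) if no state in the canonical LR(0) collection has:
  - both a shift item (dot before a terminal) and a complete item (shift-reduce conflict), or
  - two or more complete items (reduce-reduce conflict; the accept item [F' → F .] counts as a complete item here).

Augment with F' → F and build the canonical LR(0) collection (I0 = CLOSURE({[F' → . F]}), then GOTO on every symbol after a dot until no new states appear). It has 8 states:
  I0: { [F → . Y], [F → . n], [F' → . F], [Y → . (], [Y → . num ( F] }  — shift
  I1: { [Y → ( .] }  — reduce
  I2: { [F' → F .] }  — accept
  I3: { [F → Y .] }  — reduce
  I4: { [F → n .] }  — reduce
  I5: { [Y → num . ( F] }  — shift
  I6: { [F → . Y], [F → . n], [Y → . (], [Y → . num ( F], [Y → num ( . F] }  — shift
  I7: { [Y → num ( F .] }  — reduce

Every state is either a pure shift/goto state or contains exactly one complete item and nothing to shift — no conflicts. The grammar is LR(0).

Answer: Yes, the grammar is LR(0)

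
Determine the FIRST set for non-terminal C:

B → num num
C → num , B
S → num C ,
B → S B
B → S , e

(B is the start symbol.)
To compute FIRST(C), examine every production with C on the left-hand side, reading each right-hand side left to right until a non-nullable symbol is reached.

From C → num , B:
  - num is a terminal: add 'num' and stop

Collecting: FIRST(C) = { 'num' }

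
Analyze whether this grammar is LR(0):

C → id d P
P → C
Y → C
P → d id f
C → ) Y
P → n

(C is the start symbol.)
Yes, the grammar is LR(0)

A grammar is LR(0) if no state in the canonical LR(0) collection has:
  - both a shift item (dot before a terminal) and a complete item (shift-reduce conflict), or
  - two or more complete items (reduce-reduce conflict; the accept item [C' → C .] counts as a complete item here).

Augment with C' → C and build the canonical LR(0) collection (I0 = CLOSURE({[C' → . C]}), then GOTO on every symbol after a dot until no new states appear). It has 13 states:
  I0: { [C → . ) Y], [C → . id d P], [C' → . C] }  — shift
  I1: { [C → ) . Y], [C → . ) Y], [C → . id d P], [Y → . C] }  — shift
  I2: { [C' → C .] }  — accept
  I3: { [C → id . d P] }  — shift
  I4: { [C → . ) Y], [C → . id d P], [C → id d . P], [P → . C], [P → . d id f], [P → . n] }  — shift
  I5: { [P → C .] }  — reduce
  I6: { [C → id d P .] }  — reduce
  I7: { [P → d . id f] }  — shift
  I8: { [P → n .] }  — reduce
  I9: { [P → d id . f] }  — shift
  I10: { [P → d id f .] }  — reduce
  I11: { [Y → C .] }  — reduce
  I12: { [C → ) Y .] }  — reduce

Every state is either a pure shift/goto state or contains exactly one complete item and nothing to shift — no conflicts. The grammar is LR(0).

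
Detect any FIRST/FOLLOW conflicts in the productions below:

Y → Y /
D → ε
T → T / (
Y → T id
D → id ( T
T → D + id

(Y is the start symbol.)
A FIRST/FOLLOW conflict occurs when a non-terminal N has a nullable alternative N → β (β ⇒* ε) and another alternative N → α with FIRST(α) ∩ FOLLOW(N) ≠ ∅: on such a lookahead the parser cannot decide between expanding α and letting N vanish via β.

Nullable non-terminals: D.

D: nullable alternative(s) D → ε; FOLLOW(D) = { '+' }
  D → ε: FIRST \ {ε} = { } — this is the only nullable alternative, skip
  D → id ( T: FIRST \ {ε} = { 'id' } — disjoint from FOLLOW(D)

T, Y have no nullable alternative, so no FIRST/FOLLOW check is needed there.

No FIRST/FOLLOW conflicts found.

Answer: No FIRST/FOLLOW conflicts.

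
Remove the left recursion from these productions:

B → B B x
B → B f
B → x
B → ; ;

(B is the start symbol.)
B → x B'
B → ; ; B'
B' → B x B'
B' → f B'
B' → ε

B is directly left-recursive. The standard transformation for
  A → A α₁ | ... | A α_m | β₁ | ... | β_n
is
  A  → β₁ A' | ... | β_n A'
  A' → α₁ A' | ... | α_m A' | ε

B → x becomes B → x B'
B → ; ; becomes B → ; ; B'
B → B B x becomes B' → B x B'
B → B f becomes B' → f B'
Add B' → ε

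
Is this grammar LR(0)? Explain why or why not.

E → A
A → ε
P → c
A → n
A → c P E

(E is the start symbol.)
No. Shift-reduce conflict between [A → .] and [A → . c P E]

Augment with E' → E and build the canonical LR(0) collection (I0 = CLOSURE({[E' → . E]}), then GOTO on every symbol after a dot until no new states appear). It has 8 states:
  I0: { [A → . c P E], [A → . n], [A → .], [E → . A], [E' → . E] }  — shift, reduce
  I1: { [E → A .] }  — reduce
  I2: { [E' → E .] }  — accept
  I3: { [A → c . P E], [P → . c] }  — shift
  I4: { [A → n .] }  — reduce
  I5: { [A → . c P E], [A → . n], [A → .], [A → c P . E], [E → . A] }  — shift, reduce
  I6: { [P → c .] }  — reduce
  I7: { [A → c P E .] }  — reduce

Conflict in state I0:
  Shift-reduce conflict between [A → .] and [A → . c P E]
So the grammar is NOT LR(0).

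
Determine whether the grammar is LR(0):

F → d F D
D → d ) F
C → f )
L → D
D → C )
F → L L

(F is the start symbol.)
Yes, the grammar is LR(0)

Augment with F' → F and build the canonical LR(0) collection (I0 = CLOSURE({[F' → . F]}), then GOTO on every symbol after a dot until no new states appear). It has 15 states:
  I0: { [C → . f )], [D → . C )], [D → . d ) F], [F → . L L], [F → . d F D], [F' → . F], [L → . D] }  — shift
  I1: { [D → C . )] }  — shift
  I2: { [L → D .] }  — reduce
  I3: { [F' → F .] }  — accept
  I4: { [C → . f )], [D → . C )], [D → . d ) F], [F → L . L], [L → . D] }  — shift
  I5: { [C → . f )], [D → . C )], [D → . d ) F], [D → d . ) F], [F → . L L], [F → . d F D], [F → d . F D], [L → . D] }  — shift
  I6: { [C → f . )] }  — shift
  I7: { [C → f ) .] }  — reduce
  I8: { [C → . f )], [D → . C )], [D → . d ) F], [D → d ) . F], [F → . L L], [F → . d F D], [L → . D] }  — shift
  I9: { [C → . f )], [D → . C )], [D → . d ) F], [F → d F . D] }  — shift
  I10: { [F → d F D .] }  — reduce
  I11: { [D → d . ) F] }  — shift
  I12: { [D → d ) F .] }  — reduce
  I13: { [F → L L .] }  — reduce
  I14: { [D → C ) .] }  — reduce

Every state is either a pure shift/goto state or contains exactly one complete item and nothing to shift — no conflicts. The grammar is LR(0).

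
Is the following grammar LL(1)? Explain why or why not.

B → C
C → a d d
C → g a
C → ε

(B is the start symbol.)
Yes, the grammar is LL(1).

A grammar is LL(1) if for each non-terminal N with multiple productions, the predict sets of those productions are pairwise disjoint, where PREDICT(N → α) = (FIRST(α) \ {ε}) ∪ (FOLLOW(N) if α ⇒* ε).

Relevant sets:
  FOLLOW(C) = { $ }

For C:
  PREDICT(C → a d d) = { 'a' }
  PREDICT(C → g a) = { 'g' }
  PREDICT(C → ε) = { $ }
B has a single production, so nothing to check there.

All predict sets are disjoint. The grammar IS LL(1).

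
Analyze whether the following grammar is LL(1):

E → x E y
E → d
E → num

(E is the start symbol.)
A grammar is LL(1) if for each non-terminal N with multiple productions, the predict sets of those productions are pairwise disjoint, where PREDICT(N → α) = (FIRST(α) \ {ε}) ∪ (FOLLOW(N) if α ⇒* ε).

For E:
  PREDICT(E → x E y) = { 'x' }
  PREDICT(E → d) = { 'd' }
  PREDICT(E → num) = { 'num' }

All predict sets are disjoint. The grammar IS LL(1).

Answer: Yes, the grammar is LL(1).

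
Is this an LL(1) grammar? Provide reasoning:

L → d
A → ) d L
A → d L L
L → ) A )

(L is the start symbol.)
Yes, the grammar is LL(1).

A grammar is LL(1) if for each non-terminal N with multiple productions, the predict sets of those productions are pairwise disjoint, where PREDICT(N → α) = (FIRST(α) \ {ε}) ∪ (FOLLOW(N) if α ⇒* ε).

For L:
  PREDICT(L → d) = { 'd' }
  PREDICT(L → ')' A ')') = { ')' }
For A:
  PREDICT(A → ')' d L) = { ')' }
  PREDICT(A → d L L) = { 'd' }

All predict sets are disjoint. The grammar IS LL(1).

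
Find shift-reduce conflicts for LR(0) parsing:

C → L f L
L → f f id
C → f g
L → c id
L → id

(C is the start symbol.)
A shift-reduce conflict occurs when an LR(0) state has both:
  - a complete (reduce) item [A → α .] (dot at the end), and
  - a shift item [B → β . c γ] (dot before a terminal).

Augment with C' → C and build the canonical LR(0) collection (I0 = CLOSURE({[C' → . C]}), then GOTO on every symbol after a dot until no new states appear). It has 13 states:
  I0: { [C → . L f L], [C → . f g], [C' → . C], [L → . c id], [L → . f f id], [L → . id] }  — shift
  I1: { [C' → C .] }  — accept
  I2: { [C → L . f L] }  — shift
  I3: { [L → c . id] }  — shift
  I4: { [C → f . g], [L → f . f id] }  — shift
  I5: { [L → id .] }  — reduce
  I6: { [L → f f . id] }  — shift
  I7: { [C → f g .] }  — reduce
  I8: { [L → f f id .] }  — reduce
  I9: { [L → c id .] }  — reduce
  I10: { [C → L f . L], [L → . c id], [L → . f f id], [L → . id] }  — shift
  I11: { [C → L f L .] }  — reduce
  I12: { [L → f . f id] }  — shift

No state contains both a complete item and a shift item.

Answer: No shift-reduce conflicts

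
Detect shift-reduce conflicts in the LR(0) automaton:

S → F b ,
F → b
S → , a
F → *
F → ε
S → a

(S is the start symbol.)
A shift-reduce conflict occurs when an LR(0) state has both:
  - a complete (reduce) item [A → α .] (dot at the end), and
  - a shift item [B → β . c γ] (dot before a terminal).

Augment with S' → S and build the canonical LR(0) collection (I0 = CLOSURE({[S' → . S]}), then GOTO on every symbol after a dot until no new states appear). It has 10 states:
  I0: { [F → . *], [F → . b], [F → .], [S → . , a], [S → . F b ,], [S → . a], [S' → . S] }  — shift, reduce
  I1: { [F → * .] }  — reduce
  I2: { [S → , . a] }  — shift
  I3: { [S → F . b ,] }  — shift
  I4: { [S' → S .] }  — accept
  I5: { [S → a .] }  — reduce
  I6: { [F → b .] }  — reduce
  I7: { [S → F b . ,] }  — shift
  I8: { [S → F b , .] }  — reduce
  I9: { [S → , a .] }  — reduce

I0 contains reduce item [F → .] and shift items [F → . *], [F → . b], [S → . , a], [S → . a] — shift-reduce conflict.

Answer: Yes — I0: [F → .] vs [F → . *]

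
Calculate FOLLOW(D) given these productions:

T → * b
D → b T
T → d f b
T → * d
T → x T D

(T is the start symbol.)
{ $, 'b' }

To compute FOLLOW(D), find every occurrence of D on a right-hand side N → α D β: add FIRST(β) \ {ε}, and if β is empty or nullable also add FOLLOW(N). Iterate to a fixed point.

In T → x T D: D is at the end, add FOLLOW(T)

The FOLLOW sets referred to above (computed the same way, to a fixed point):
  FOLLOW(T) = { $, 'b' }

Taking the union: FOLLOW(D) = { $, 'b' }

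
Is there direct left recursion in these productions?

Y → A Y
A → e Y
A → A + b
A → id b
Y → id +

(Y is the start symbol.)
Direct left recursion occurs when N → N α for some non-terminal N (the right-hand side begins with the left-hand side itself).

Y → A Y: starts with A
A → e Y: starts with e
A → A + b: LEFT RECURSIVE (starts with A)
A → id b: starts with id
Y → id +: starts with id

The grammar has direct left recursion on: A.

Answer: Yes, A is left-recursive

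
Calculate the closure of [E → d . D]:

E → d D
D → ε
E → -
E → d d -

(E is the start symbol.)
{ [D → .], [E → d . D] }

Start with: [E → d . D]
  [E → d . D] has the dot before D: add [D → .]
No further items can be added.

CLOSURE = { [D → .], [E → d . D] }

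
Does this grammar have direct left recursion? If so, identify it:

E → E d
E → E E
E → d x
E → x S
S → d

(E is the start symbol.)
E → E d: LEFT RECURSIVE (starts with E)
E → E E: LEFT RECURSIVE (starts with E)
E → d x: starts with d
E → x S: starts with x
S → d: starts with d

The grammar has direct left recursion on: E.

Answer: Yes, E is left-recursive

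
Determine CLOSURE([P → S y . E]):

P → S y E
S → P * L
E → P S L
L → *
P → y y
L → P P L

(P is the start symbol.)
{ [E → . P S L], [P → . S y E], [P → . y y], [P → S y . E], [S → . P * L] }

To compute CLOSURE, for each item [A → α.Bβ] where B is a non-terminal, add [B → .γ] for all productions B → γ; repeat for the newly added items until nothing changes.

Start with: [P → S y . E]
  [P → S y . E] has the dot before E: add [E → . P S L]
  [E → . P S L] has the dot before P: add [P → . S y E], [P → . y y]
  [P → . S y E] has the dot before S: add [S → . P * L]
No further items can be added.

CLOSURE = { [E → . P S L], [P → . S y E], [P → . y y], [P → S y . E], [S → . P * L] }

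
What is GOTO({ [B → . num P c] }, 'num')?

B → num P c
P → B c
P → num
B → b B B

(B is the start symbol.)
{ [B → . b B B], [B → . num P c], [B → num . P c], [P → . B c], [P → . num] }

GOTO(I, 'num') = CLOSURE({ [A → αX.β] : [A → α.Xβ] ∈ I, X = 'num' })

Items with dot before 'num', with the dot advanced:
  [B → . num P c] → [B → num . P c]
Closure of the advanced items:
  [B → num . P c] has the dot before P: add [P → . B c], [P → . num]
  [P → . B c] has the dot before B: add [B → . num P c], [B → . b B B]

GOTO = { [B → . b B B], [B → . num P c], [B → num . P c], [P → . B c], [P → . num] }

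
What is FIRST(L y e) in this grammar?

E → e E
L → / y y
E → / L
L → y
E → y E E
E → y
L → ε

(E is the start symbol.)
FIRST sets of the non-terminals involved (from the grammar, by fixed-point iteration):
  FIRST(L) = { '/', 'y', ε }

To compute FIRST(L y e), process the symbols left to right:
Symbol L is a non-terminal. Add FIRST(L) \ {ε} = { '/', 'y' }
L is nullable (ε ∈ FIRST(L)), continue to the next symbol.
Symbol y is a terminal. Add 'y' and stop.
FIRST(L y e) = { '/', 'y' }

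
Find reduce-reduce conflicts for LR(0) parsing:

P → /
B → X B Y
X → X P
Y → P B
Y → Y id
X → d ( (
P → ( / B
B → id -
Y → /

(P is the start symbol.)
Yes — I14: [P → / .] vs [Y → / .]

A reduce-reduce conflict occurs when an LR(0) state has two complete items [A → α .] and [B → β .] — both call for a reduction, and with no lookahead the parser cannot choose between them.

Augment with P' → P and build the canonical LR(0) collection (I0 = CLOSURE({[P' → . P]}), then GOTO on every symbol after a dot until no new states appear). It has 19 states:
  I0: { [P → . ( / B], [P → . /], [P' → . P] }  — shift
  I1: { [P → ( . / B] }  — shift
  I2: { [P → / .] }  — reduce
  I3: { [P' → P .] }  — accept
  I4: { [B → . X B Y], [B → . id -], [P → ( / . B], [X → . X P], [X → . d ( (] }  — shift
  I5: { [P → ( / B .] }  — reduce
  I6: { [B → . X B Y], [B → . id -], [B → X . B Y], [P → . ( / B], [P → . /], [X → . X P], [X → . d ( (], [X → X . P] }  — shift
  I7: { [X → d . ( (] }  — shift
  I8: { [B → id . -] }  — shift
  I9: { [B → id - .] }  — reduce
  I10: { [X → d ( . (] }  — shift
  I11: { [X → d ( ( .] }  — reduce
  I12: { [B → X B . Y], [P → . ( / B], [P → . /], [Y → . /], [Y → . P B], [Y → . Y id] }  — shift
  I13: { [X → X P .] }  — reduce
  I14: { [P → / .], [Y → / .] }  — 2 reduces
  I15: { [B → . X B Y], [B → . id -], [X → . X P], [X → . d ( (], [Y → P . B] }  — shift
  I16: { [B → X B Y .], [Y → Y . id] }  — shift, reduce
  I17: { [Y → Y id .] }  — reduce
  I18: { [Y → P B .] }  — reduce

I14 contains complete items [P → / .], [Y → / .] — reduce-reduce conflict.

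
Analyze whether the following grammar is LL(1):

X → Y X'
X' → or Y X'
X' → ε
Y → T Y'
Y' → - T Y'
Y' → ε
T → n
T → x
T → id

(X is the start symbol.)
Yes, the grammar is LL(1).

A grammar is LL(1) if for each non-terminal N with multiple productions, the predict sets of those productions are pairwise disjoint, where PREDICT(N → α) = (FIRST(α) \ {ε}) ∪ (FOLLOW(N) if α ⇒* ε).

Relevant sets:
  FOLLOW(X') = { $ }
  FOLLOW(Y') = { $, 'or' }

For X':
  PREDICT(X' → or Y X') = { 'or' }
  PREDICT(X' → ε) = { $ }
For Y':
  PREDICT(Y' → '-' T Y') = { '-' }
  PREDICT(Y' → ε) = { $, 'or' }
For T:
  PREDICT(T → n) = { 'n' }
  PREDICT(T → x) = { 'x' }
  PREDICT(T → id) = { 'id' }
X, Y have a single production, so nothing to check there.

All predict sets are disjoint. The grammar IS LL(1).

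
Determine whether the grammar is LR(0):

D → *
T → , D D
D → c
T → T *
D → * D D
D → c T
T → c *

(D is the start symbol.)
No. Shift-reduce conflict between [D → * .] and [D → . *]

A grammar is LR(0) if no state in the canonical LR(0) collection has:
  - both a shift item (dot before a terminal) and a complete item (shift-reduce conflict), or
  - two or more complete items (reduce-reduce conflict; the accept item [D' → D .] counts as a complete item here).

Augment with D' → D and build the canonical LR(0) collection (I0 = CLOSURE({[D' → . D]}), then GOTO on every symbol after a dot until no new states appear). It has 13 states:
  I0: { [D → . * D D], [D → . *], [D → . c T], [D → . c], [D' → . D] }  — shift
  I1: { [D → * . D D], [D → * .], [D → . * D D], [D → . *], [D → . c T], [D → . c] }  — shift, reduce
  I2: { [D' → D .] }  — accept
  I3: { [D → c . T], [D → c .], [T → . , D D], [T → . T *], [T → . c *] }  — shift, reduce
  I4: { [D → . * D D], [D → . *], [D → . c T], [D → . c], [T → , . D D] }  — shift
  I5: { [D → c T .], [T → T . *] }  — shift, reduce
  I6: { [T → c . *] }  — shift
  I7: { [T → c * .] }  — reduce
  I8: { [T → T * .] }  — reduce
  I9: { [D → . * D D], [D → . *], [D → . c T], [D → . c], [T → , D . D] }  — shift
  I10: { [T → , D D .] }  — reduce
  I11: { [D → * D . D], [D → . * D D], [D → . *], [D → . c T], [D → . c] }  — shift
  I12: { [D → * D D .] }  — reduce

Conflict in state I1:
  Shift-reduce conflict between [D → * .] and [D → . *]
So the grammar is NOT LR(0).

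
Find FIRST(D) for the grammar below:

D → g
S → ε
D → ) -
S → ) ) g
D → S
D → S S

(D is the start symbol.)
{ ')', 'g', ε }

FIRST sets of the other non-terminals involved (by the same procedure, iterated to a fixed point):
  FIRST(S) = { ')', ε }

From D → g:
  - g is a terminal: add 'g' and stop
From D → ) -:
  - ')' is a terminal: add ')' and stop
From D → S:
  - S is a non-terminal: add FIRST(S) \ {ε} = { ')' }
    S is nullable and nothing follows, so the whole right-hand side can vanish: ε ∈ FIRST(D)
From D → S S:
  - S is a non-terminal: add FIRST(S) \ {ε} = { ')' }
    S is nullable, so continue to the next symbol
  - S is a non-terminal: add FIRST(S) \ {ε} = { ')' }
    S is nullable and nothing follows, so the whole right-hand side can vanish: ε ∈ FIRST(D)

Collecting: FIRST(D) = { ')', 'g', ε }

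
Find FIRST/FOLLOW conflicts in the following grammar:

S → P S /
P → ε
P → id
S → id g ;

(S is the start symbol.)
A FIRST/FOLLOW conflict occurs when a non-terminal N has a nullable alternative N → β (β ⇒* ε) and another alternative N → α with FIRST(α) ∩ FOLLOW(N) ≠ ∅: on such a lookahead the parser cannot decide between expanding α and letting N vanish via β.

Nullable non-terminals: P.

P: nullable alternative(s) P → ε; FOLLOW(P) = { 'id' }
  P → ε: FIRST \ {ε} = { } — this is the only nullable alternative, skip
  P → id: FIRST \ {ε} = { 'id' } — overlaps FOLLOW(P) on { 'id' }: CONFLICT

S has no nullable alternative, so no FIRST/FOLLOW check is needed there.

So the grammar has 1 FIRST/FOLLOW conflict (marked CONFLICT above).

Answer: Yes. P → id with FOLLOW(P) on { 'id' }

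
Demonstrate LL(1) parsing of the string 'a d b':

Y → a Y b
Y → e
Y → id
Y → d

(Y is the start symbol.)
Stack is shown with the top on the left.

Stack    Input    Action
------------------------
Y $      a d b $  output Y → a Y b
a Y b $  a d b $  match 'a'
Y b $    d b $    output Y → d
d b $    d b $    match 'd'
b $      b $      match 'b'
$        $        accept

The string is accepted.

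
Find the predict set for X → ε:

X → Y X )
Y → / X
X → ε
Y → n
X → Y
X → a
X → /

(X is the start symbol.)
PREDICT(X → ε) = (FIRST(RHS) \ {ε}) ∪ (FOLLOW(X) if ε ∈ FIRST(RHS), i.e. RHS ⇒* ε)
The right-hand side is ε (FIRST(ε) = { ε }), so the predict set is FOLLOW(X) = { $, ')', '/', 'a', 'n' }
PREDICT(X → ε) = { $, ')', '/', 'a', 'n' }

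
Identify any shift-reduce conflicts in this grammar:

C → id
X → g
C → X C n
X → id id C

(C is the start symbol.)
Yes — I4: [C → id .] vs [X → id . id C]

A shift-reduce conflict occurs when an LR(0) state has both:
  - a complete (reduce) item [A → α .] (dot at the end), and
  - a shift item [B → β . c γ] (dot before a terminal).

Augment with C' → C and build the canonical LR(0) collection (I0 = CLOSURE({[C' → . C]}), then GOTO on every symbol after a dot until no new states appear). It has 9 states:
  I0: { [C → . X C n], [C → . id], [C' → . C], [X → . g], [X → . id id C] }  — shift
  I1: { [C' → C .] }  — accept
  I2: { [C → . X C n], [C → . id], [C → X . C n], [X → . g], [X → . id id C] }  — shift
  I3: { [X → g .] }  — reduce
  I4: { [C → id .], [X → id . id C] }  — shift, reduce
  I5: { [C → . X C n], [C → . id], [X → . g], [X → . id id C], [X → id id . C] }  — shift
  I6: { [X → id id C .] }  — reduce
  I7: { [C → X C . n] }  — shift
  I8: { [C → X C n .] }  — reduce

I4 contains reduce item [C → id .] and shift item [X → id . id C] — shift-reduce conflict.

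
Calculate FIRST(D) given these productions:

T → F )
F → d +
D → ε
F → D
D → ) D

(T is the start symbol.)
To compute FIRST(D), examine every production with D on the left-hand side, reading each right-hand side left to right until a non-nullable symbol is reached.

From D → ε:
  - ε-production, so ε ∈ FIRST(D)
From D → ) D:
  - ')' is a terminal: add ')' and stop

Collecting: FIRST(D) = { ')', ε }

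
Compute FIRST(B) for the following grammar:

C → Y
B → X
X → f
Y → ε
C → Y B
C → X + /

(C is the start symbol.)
FIRST sets of the other non-terminals involved (by the same procedure, iterated to a fixed point):
  FIRST(X) = { 'f' }

From B → X:
  - X is a non-terminal: add FIRST(X) \ {ε} = { 'f' }
    X is not nullable, so stop

Collecting: FIRST(B) = { 'f' }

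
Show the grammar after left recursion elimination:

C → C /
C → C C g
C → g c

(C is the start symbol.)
C → g c C'
C' → / C'
C' → C g C'
C' → ε

C is directly left-recursive. The standard transformation for
  A → A α₁ | ... | A α_m | β₁ | ... | β_n
is
  A  → β₁ A' | ... | β_n A'
  A' → α₁ A' | ... | α_m A' | ε

C → g c becomes C → g c C'
C → C / becomes C' → / C'
C → C C g becomes C' → C g C'
Add C' → ε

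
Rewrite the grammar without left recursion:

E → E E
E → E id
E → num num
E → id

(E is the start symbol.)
E is directly left-recursive. The standard transformation for
  A → A α₁ | ... | A α_m | β₁ | ... | β_n
is
  A  → β₁ A' | ... | β_n A'
  A' → α₁ A' | ... | α_m A' | ε

E → num num becomes E → num num E'
E → id becomes E → id E'
E → E E becomes E' → E E'
E → E id becomes E' → id E'
Add E' → ε

Resulting grammar:
E → num num E'
E → id E'
E' → E E'
E' → id E'
E' → ε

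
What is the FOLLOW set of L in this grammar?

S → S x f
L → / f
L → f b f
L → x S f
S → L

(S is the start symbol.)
To compute FOLLOW(L), find every occurrence of L on a right-hand side N → α L β: add FIRST(β) \ {ε}, and if β is empty or nullable also add FOLLOW(N). Iterate to a fixed point.

In S → L: L is at the end, add FOLLOW(S)

The FOLLOW sets referred to above (computed the same way, to a fixed point):
  FOLLOW(S) = { $, 'f', 'x' }

Taking the union: FOLLOW(L) = { $, 'f', 'x' }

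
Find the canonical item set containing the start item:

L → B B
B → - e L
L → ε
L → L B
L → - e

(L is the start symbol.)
{ [B → . - e L], [L → . - e], [L → . B B], [L → . L B], [L → .], [L' → . L] }

First, augment the grammar with L' → L
I₀ = CLOSURE({ [L' → . L] }):
  [L' → . L] has the dot before L: add [L → . B B], [L → .], [L → . L B], [L → . - e]
  [L → . B B] has the dot before B: add [B → . - e L]
No further items can be added.

I₀ = { [B → . - e L], [L → . - e], [L → . B B], [L → . L B], [L → .], [L' → . L] }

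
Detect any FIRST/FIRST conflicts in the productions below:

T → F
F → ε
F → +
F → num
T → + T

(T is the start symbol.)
FIRST sets of the non-terminals at (or reachable through a nullable prefix from) the front of some alternative:
  FIRST(F) = { '+', 'num', ε }

Productions for T:
  T → F: FIRST = { '+', 'num', ε }
  T → + T: FIRST = { '+' }
Productions for F:
  F → ε: FIRST = { ε }
  F → +: FIRST = { '+' }
  F → num: FIRST = { 'num' }

Conflict for T: T → F and T → + T
  Overlap: { '+' }

Answer: Yes. T → F / T → '+' T on { '+' }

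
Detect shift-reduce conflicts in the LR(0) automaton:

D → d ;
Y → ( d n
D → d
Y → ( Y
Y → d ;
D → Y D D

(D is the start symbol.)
Yes — I4: [D → d .] vs [D → d . ;]

Augment with D' → D and build the canonical LR(0) collection (I0 = CLOSURE({[D' → . D]}), then GOTO on every symbol after a dot until no new states appear). It has 12 states:
  I0: { [D → . Y D D], [D → . d ;], [D → . d], [D' → . D], [Y → . ( Y], [Y → . ( d n], [Y → . d ;] }  — shift
  I1: { [Y → ( . Y], [Y → ( . d n], [Y → . ( Y], [Y → . ( d n], [Y → . d ;] }  — shift
  I2: { [D' → D .] }  — accept
  I3: { [D → . Y D D], [D → . d ;], [D → . d], [D → Y . D D], [Y → . ( Y], [Y → . ( d n], [Y → . d ;] }  — shift
  I4: { [D → d . ;], [D → d .], [Y → d . ;] }  — shift, reduce
  I5: { [D → d ; .], [Y → d ; .] }  — 2 reduces
  I6: { [D → . Y D D], [D → . d ;], [D → . d], [D → Y D . D], [Y → . ( Y], [Y → . ( d n], [Y → . d ;] }  — shift
  I7: { [D → Y D D .] }  — reduce
  I8: { [Y → ( Y .] }  — reduce
  I9: { [Y → ( d . n], [Y → d . ;] }  — shift
  I10: { [Y → d ; .] }  — reduce
  I11: { [Y → ( d n .] }  — reduce

I4 contains reduce item [D → d .] and shift items [D → d . ;], [Y → d . ;] — shift-reduce conflict.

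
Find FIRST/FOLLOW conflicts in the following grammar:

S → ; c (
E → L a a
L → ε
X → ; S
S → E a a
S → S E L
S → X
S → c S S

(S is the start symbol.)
A FIRST/FOLLOW conflict occurs when a non-terminal N has a nullable alternative N → β (β ⇒* ε) and another alternative N → α with FIRST(α) ∩ FOLLOW(N) ≠ ∅: on such a lookahead the parser cannot decide between expanding α and letting N vanish via β.

Nullable non-terminals: L.
L has a nullable alternative but only one production, so nothing to check.

E, S, X have no nullable alternative, so no FIRST/FOLLOW check is needed there.

No FIRST/FOLLOW conflicts found.

Answer: No FIRST/FOLLOW conflicts.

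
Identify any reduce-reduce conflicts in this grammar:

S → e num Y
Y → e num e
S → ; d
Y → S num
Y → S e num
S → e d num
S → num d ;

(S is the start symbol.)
No reduce-reduce conflicts

A reduce-reduce conflict occurs when an LR(0) state has two complete items [A → α .] and [B → β .] — both call for a reduction, and with no lookahead the parser cannot choose between them.

Augment with S' → S and build the canonical LR(0) collection (I0 = CLOSURE({[S' → . S]}), then GOTO on every symbol after a dot until no new states appear). It has 19 states:
  I0: { [S → . ; d], [S → . e d num], [S → . e num Y], [S → . num d ;], [S' → . S] }  — shift
  I1: { [S → ; . d] }  — shift
  I2: { [S' → S .] }  — accept
  I3: { [S → e . d num], [S → e . num Y] }  — shift
  I4: { [S → num . d ;] }  — shift
  I5: { [S → num d . ;] }  — shift
  I6: { [S → num d ; .] }  — reduce
  I7: { [S → e d . num] }  — shift
  I8: { [S → . ; d], [S → . e d num], [S → . e num Y], [S → . num d ;], [S → e num . Y], [Y → . S e num], [Y → . S num], [Y → . e num e] }  — shift
  I9: { [Y → S . e num], [Y → S . num] }  — shift
  I10: { [S → e num Y .] }  — reduce
  I11: { [S → e . d num], [S → e . num Y], [Y → e . num e] }  — shift
  I12: { [S → . ; d], [S → . e d num], [S → . e num Y], [S → . num d ;], [S → e num . Y], [Y → . S e num], [Y → . S num], [Y → . e num e], [Y → e num . e] }  — shift
  I13: { [S → e . d num], [S → e . num Y], [Y → e . num e], [Y → e num e .] }  — shift, reduce
  I14: { [Y → S e . num] }  — shift
  I15: { [Y → S num .] }  — reduce
  I16: { [Y → S e num .] }  — reduce
  I17: { [S → e d num .] }  — reduce
  I18: { [S → ; d .] }  — reduce

No state contains more than one complete item.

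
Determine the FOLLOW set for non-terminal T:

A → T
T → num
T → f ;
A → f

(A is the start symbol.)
To compute FOLLOW(T), find every occurrence of T on a right-hand side N → α T β: add FIRST(β) \ {ε}, and if β is empty or nullable also add FOLLOW(N). Iterate to a fixed point.

In A → T: T is at the end, add FOLLOW(A)

The FOLLOW sets referred to above (computed the same way, to a fixed point):
  FOLLOW(A) = { $ }

Taking the union: FOLLOW(T) = { $ }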